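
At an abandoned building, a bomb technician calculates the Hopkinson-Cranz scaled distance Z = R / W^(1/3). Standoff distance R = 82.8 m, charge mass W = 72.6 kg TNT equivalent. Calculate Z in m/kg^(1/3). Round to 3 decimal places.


Scaled distance calculation:
W^(1/3) = 72.6^(1/3) = 4.171692
Z = R / W^(1/3) = 82.8 / 4.171692
Z = 19.848 m/kg^(1/3)

19.848


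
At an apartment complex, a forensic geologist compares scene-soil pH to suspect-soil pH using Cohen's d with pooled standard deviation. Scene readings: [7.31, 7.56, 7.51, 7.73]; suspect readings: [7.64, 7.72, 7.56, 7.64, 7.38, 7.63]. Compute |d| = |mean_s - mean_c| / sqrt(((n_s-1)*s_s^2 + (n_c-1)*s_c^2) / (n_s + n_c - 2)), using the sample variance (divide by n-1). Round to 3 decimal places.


Pooled-variance Cohen's d for soil pH comparison:
Scene mean = 30.11 / 4 = 7.5275
Suspect mean = 45.57 / 6 = 7.595
Scene sample variance s_s^2 = 0.029892
Suspect sample variance s_c^2 = 0.01367
Pooled variance = ((n_s-1)*s_s^2 + (n_c-1)*s_c^2) / (n_s + n_c - 2) = 0.019753
Pooled SD = sqrt(0.019753) = 0.140545
Mean difference = -0.0675
|d| = |-0.0675| / 0.140545 = 0.480

0.480


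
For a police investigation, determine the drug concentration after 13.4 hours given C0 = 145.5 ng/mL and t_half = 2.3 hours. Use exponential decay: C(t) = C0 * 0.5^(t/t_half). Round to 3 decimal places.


Drug concentration decay:
Number of half-lives = t / t_half = 13.4 / 2.3 = 5.826087
Decay factor = 0.5^5.826087 = 0.01762678
C(t) = 145.5 * 0.01762678 = 2.565 ng/mL

2.565


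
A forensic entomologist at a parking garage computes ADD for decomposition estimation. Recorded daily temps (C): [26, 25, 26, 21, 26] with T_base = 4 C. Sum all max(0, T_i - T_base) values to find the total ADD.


Computing ADD day by day:
Day 1: max(0, 26 - 4) = 22
Day 2: max(0, 25 - 4) = 21
Day 3: max(0, 26 - 4) = 22
Day 4: max(0, 21 - 4) = 17
Day 5: max(0, 26 - 4) = 22
Total ADD = 104

104


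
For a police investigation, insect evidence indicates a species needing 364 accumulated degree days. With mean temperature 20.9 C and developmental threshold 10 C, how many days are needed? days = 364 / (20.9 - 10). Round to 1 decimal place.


Insect development time:
Effective temperature = avg_temp - T_base = 20.9 - 10 = 10.9 C
Days = ADD / effective_temp = 364 / 10.9 = 33.4 days

33.4


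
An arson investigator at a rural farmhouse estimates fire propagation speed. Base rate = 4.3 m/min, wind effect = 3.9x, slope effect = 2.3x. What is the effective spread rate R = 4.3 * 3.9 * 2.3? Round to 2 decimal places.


Fire spread rate calculation:
R = R0 * wind_factor * slope_factor
= 4.3 * 3.9 * 2.3
= 16.77 * 2.3
= 38.57 m/min

38.57


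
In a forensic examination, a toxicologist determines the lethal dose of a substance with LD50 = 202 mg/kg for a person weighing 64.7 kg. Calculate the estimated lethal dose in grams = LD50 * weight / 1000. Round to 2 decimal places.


Lethal dose calculation:
Lethal dose = LD50 * body_weight / 1000
= 202 * 64.7 / 1000
= 13069.4 / 1000
= 13.07 g

13.07


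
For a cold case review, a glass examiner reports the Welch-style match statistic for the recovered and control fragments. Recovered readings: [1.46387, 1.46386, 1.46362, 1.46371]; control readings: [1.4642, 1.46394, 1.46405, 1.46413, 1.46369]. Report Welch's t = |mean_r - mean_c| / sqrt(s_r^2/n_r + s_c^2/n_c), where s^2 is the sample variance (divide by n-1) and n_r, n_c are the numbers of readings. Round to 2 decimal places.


Welch's t-criterion for glass RI comparison:
Recovered mean = sum / n_r = 5.85506 / 4 = 1.463765
Control mean = sum / n_c = 7.32001 / 5 = 1.464002
Recovered sample variance s_r^2 = 1.47e-08
Control sample variance s_c^2 = 3.977e-08
Welch SE (unpooled) = sqrt(s_r^2/n_r + s_c^2/n_c) = sqrt(3.675e-09 + 7.954e-09) = sqrt(1.1629e-08) = 0.000107838
|mean_r - mean_c| = 0.000237
t = 0.000237 / 0.000107838 = 2.20

2.20


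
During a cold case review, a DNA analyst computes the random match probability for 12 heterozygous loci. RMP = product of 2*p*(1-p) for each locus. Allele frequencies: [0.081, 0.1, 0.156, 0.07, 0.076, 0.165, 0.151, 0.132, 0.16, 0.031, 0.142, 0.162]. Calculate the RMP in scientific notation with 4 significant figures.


Computing RMP for 12 loci:
Locus 1: 2 * 0.081 * 0.919 = 0.148878
Locus 2: 2 * 0.1 * 0.9 = 0.18
Locus 3: 2 * 0.156 * 0.844 = 0.263328
Locus 4: 2 * 0.07 * 0.93 = 0.1302
Locus 5: 2 * 0.076 * 0.924 = 0.140448
Locus 6: 2 * 0.165 * 0.835 = 0.27555
Locus 7: 2 * 0.151 * 0.849 = 0.256398
Locus 8: 2 * 0.132 * 0.868 = 0.229152
Locus 9: 2 * 0.16 * 0.84 = 0.2688
Locus 10: 2 * 0.031 * 0.969 = 0.060078
Locus 11: 2 * 0.142 * 0.858 = 0.243672
Locus 12: 2 * 0.162 * 0.838 = 0.271512
RMP = 2.232e-09

2.232e-09


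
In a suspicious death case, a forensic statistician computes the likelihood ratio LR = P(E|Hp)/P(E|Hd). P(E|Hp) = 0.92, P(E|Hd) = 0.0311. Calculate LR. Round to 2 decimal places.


Likelihood ratio calculation:
LR = P(E|Hp) / P(E|Hd)
LR = 0.92 / 0.0311
LR = 29.58

29.58


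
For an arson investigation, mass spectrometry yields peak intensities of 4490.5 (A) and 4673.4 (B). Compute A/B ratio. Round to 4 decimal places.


Spectral peak ratio:
Peak A = 4490.5 counts
Peak B = 4673.4 counts
Ratio = 4490.5 / 4673.4 = 0.9609

0.9609


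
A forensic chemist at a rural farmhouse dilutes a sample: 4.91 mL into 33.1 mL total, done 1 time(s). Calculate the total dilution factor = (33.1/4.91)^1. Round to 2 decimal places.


Dilution factor calculation:
Single dilution = V_total / V_sample = 33.1 / 4.91 ≈ 6.741344
Number of dilutions = 1
Total DF = (33.1 / 4.91)^1 (full precision, rounded at the end) = 6.74

6.74


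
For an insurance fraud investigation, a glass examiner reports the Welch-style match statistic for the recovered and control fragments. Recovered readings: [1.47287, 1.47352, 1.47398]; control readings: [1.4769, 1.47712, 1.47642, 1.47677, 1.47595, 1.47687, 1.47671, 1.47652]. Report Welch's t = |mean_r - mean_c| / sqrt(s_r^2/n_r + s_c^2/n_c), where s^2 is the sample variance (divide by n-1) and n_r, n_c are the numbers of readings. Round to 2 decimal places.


Welch's t-criterion for glass RI comparison:
Recovered mean = sum / n_r = 4.42037 / 3 = 1.4734567
Control mean = sum / n_c = 11.81326 / 8 = 1.4766575
Recovered sample variance s_r^2 = 3.11033e-07
Control sample variance s_c^2 = 1.29879e-07
Welch SE (unpooled) = sqrt(s_r^2/n_r + s_c^2/n_c) = sqrt(1.03678e-07 + 1.62348e-08) = sqrt(1.19913e-07) = 0.000346285
|mean_r - mean_c| = 0.00320083
t = 0.00320083 / 0.000346285 = 9.24

9.24


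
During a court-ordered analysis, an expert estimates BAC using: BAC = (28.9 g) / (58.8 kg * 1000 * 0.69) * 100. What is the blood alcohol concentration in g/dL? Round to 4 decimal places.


Applying the Widmark formula:
BAC = (dose_g / (body_wt * 1000 * r)) * 100
Denominator = 58.8 * 1000 * 0.69 = 40572
BAC = (28.9 / 40572) * 100
BAC = 0.0712 g/dL

0.0712


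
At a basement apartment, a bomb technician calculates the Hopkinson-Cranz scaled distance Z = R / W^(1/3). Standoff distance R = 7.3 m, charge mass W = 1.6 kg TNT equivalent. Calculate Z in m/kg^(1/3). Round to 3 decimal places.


Scaled distance calculation:
W^(1/3) = 1.6^(1/3) = 1.169607
Z = R / W^(1/3) = 7.3 / 1.169607
Z = 6.241 m/kg^(1/3)

6.241


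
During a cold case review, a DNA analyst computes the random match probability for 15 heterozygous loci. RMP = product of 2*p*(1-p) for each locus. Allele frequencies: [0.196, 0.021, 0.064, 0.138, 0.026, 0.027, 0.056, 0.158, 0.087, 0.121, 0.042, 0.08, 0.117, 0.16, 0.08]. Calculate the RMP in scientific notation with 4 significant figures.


Computing RMP for 15 loci:
Locus 1: 2 * 0.196 * 0.804 = 0.315168
Locus 2: 2 * 0.021 * 0.979 = 0.041118
Locus 3: 2 * 0.064 * 0.936 = 0.119808
Locus 4: 2 * 0.138 * 0.862 = 0.237912
Locus 5: 2 * 0.026 * 0.974 = 0.050648
Locus 6: 2 * 0.027 * 0.973 = 0.052542
Locus 7: 2 * 0.056 * 0.944 = 0.105728
Locus 8: 2 * 0.158 * 0.842 = 0.266072
Locus 9: 2 * 0.087 * 0.913 = 0.158862
Locus 10: 2 * 0.121 * 0.879 = 0.212718
Locus 11: 2 * 0.042 * 0.958 = 0.080472
Locus 12: 2 * 0.08 * 0.92 = 0.1472
Locus 13: 2 * 0.117 * 0.883 = 0.206622
Locus 14: 2 * 0.16 * 0.84 = 0.2688
Locus 15: 2 * 0.08 * 0.92 = 0.1472
RMP = 9.050e-14

9.050e-14


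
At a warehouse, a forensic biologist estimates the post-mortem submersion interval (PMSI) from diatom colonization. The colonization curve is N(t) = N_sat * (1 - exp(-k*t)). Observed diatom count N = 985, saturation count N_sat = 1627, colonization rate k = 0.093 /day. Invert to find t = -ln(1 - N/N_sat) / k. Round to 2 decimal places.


PMSI from diatom colonization curve:
N / N_sat = 985 / 1627 = 0.605409
1 - N/N_sat = 0.394591
ln(1 - N/N_sat) = -0.929905
t = -ln(1 - N/N_sat) / k = -(-0.929905) / 0.093 = 10.00 days

10.00


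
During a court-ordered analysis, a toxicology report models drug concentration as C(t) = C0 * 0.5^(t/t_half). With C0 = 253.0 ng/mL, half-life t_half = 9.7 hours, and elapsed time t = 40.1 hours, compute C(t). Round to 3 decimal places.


Drug concentration decay:
Number of half-lives = t / t_half = 40.1 / 9.7 = 4.134021
Decay factor = 0.5^4.134021 = 0.0569555
C(t) = 253.0 * 0.0569555 = 14.410 ng/mL

14.410


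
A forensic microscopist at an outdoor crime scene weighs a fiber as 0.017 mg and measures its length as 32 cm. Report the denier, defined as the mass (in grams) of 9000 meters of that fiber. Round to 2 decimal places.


Denier calculation:
Mass in grams = 0.017 mg / 1000 = 0.000017 g
Length in meters = 32 cm / 100 = 0.32 m
Linear density = mass / length = 0.000017 / 0.32 = 0.00005312 g/m
Denier = (g/m) * 9000 = 0.00005312 * 9000 = 0.48

0.48


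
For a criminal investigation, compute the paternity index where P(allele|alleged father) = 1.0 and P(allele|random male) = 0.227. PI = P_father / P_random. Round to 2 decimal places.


Paternity Index calculation:
PI = P(allele|father) / P(allele|random)
PI = 1.0 / 0.227
PI = 4.41

4.41


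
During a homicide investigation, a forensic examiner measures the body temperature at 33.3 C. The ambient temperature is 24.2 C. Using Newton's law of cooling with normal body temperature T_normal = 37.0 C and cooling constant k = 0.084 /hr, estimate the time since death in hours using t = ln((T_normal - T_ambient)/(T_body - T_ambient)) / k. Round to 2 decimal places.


Using Newton's law of cooling:
t = ln((T_normal - T_ambient) / (T_body - T_ambient)) / k
T_normal - T_ambient = 12.8
T_body - T_ambient = 9.1
Ratio = 1.406593
ln(ratio) = 0.34117
t = 0.34117 / 0.084 = 4.06 hours

4.06


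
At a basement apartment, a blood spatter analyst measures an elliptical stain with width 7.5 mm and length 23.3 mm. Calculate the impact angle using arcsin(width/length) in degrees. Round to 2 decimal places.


Blood spatter impact angle calculation:
width / length = 7.5 / 23.3 = 0.321888
angle = arcsin(0.321888)
angle = 18.78 degrees

18.78


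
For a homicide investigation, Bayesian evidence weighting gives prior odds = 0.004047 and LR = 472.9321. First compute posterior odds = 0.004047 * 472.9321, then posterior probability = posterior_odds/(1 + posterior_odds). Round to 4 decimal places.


Bayesian evidence evaluation:
Posterior odds = prior_odds * LR = 0.004047 * 472.9321 = 1.913956
Posterior probability = posterior_odds / (1 + posterior_odds)
= 1.913956 / (1 + 1.913956)
= 1.913956 / 2.913956
= 0.6568

0.6568


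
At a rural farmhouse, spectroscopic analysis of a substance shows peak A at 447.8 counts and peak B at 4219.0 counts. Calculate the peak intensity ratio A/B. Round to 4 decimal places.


Spectral peak ratio:
Peak A = 447.8 counts
Peak B = 4219.0 counts
Ratio = 447.8 / 4219.0 = 0.1061

0.1061


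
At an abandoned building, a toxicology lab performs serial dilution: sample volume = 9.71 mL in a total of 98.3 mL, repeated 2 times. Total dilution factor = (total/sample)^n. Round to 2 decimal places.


Dilution factor calculation:
Single dilution = V_total / V_sample = 98.3 / 9.71 ≈ 10.123584
Number of dilutions = 2
Total DF = (98.3 / 9.71)^2 (full precision, rounded at the end) = 102.49

102.49


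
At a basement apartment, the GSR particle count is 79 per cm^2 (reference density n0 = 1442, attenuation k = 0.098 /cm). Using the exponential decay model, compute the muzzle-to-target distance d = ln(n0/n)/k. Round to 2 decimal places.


GSR distance calculation:
n0/n = 1442 / 79 = 18.253165
ln(n0/n) = 2.904338
d = 2.904338 / 0.098 = 29.64 cm

29.64


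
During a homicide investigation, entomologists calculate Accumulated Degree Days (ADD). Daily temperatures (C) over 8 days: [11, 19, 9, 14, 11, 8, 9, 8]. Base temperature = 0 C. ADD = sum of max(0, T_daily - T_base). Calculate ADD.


Computing ADD day by day:
Day 1: max(0, 11 - 0) = 11
Day 2: max(0, 19 - 0) = 19
Day 3: max(0, 9 - 0) = 9
Day 4: max(0, 14 - 0) = 14
Day 5: max(0, 11 - 0) = 11
Day 6: max(0, 8 - 0) = 8
Day 7: max(0, 9 - 0) = 9
Day 8: max(0, 8 - 0) = 8
Total ADD = 89

89


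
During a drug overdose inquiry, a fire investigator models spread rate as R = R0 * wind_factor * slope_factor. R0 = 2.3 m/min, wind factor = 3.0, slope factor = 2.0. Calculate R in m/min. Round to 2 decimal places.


Fire spread rate calculation:
R = R0 * wind_factor * slope_factor
= 2.3 * 3.0 * 2.0
= 6.9 * 2.0
= 13.80 m/min

13.80


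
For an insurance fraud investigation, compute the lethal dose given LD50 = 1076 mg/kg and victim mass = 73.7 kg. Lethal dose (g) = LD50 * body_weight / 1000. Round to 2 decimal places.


Lethal dose calculation:
Lethal dose = LD50 * body_weight / 1000
= 1076 * 73.7 / 1000
= 79301.2 / 1000
= 79.30 g

79.30


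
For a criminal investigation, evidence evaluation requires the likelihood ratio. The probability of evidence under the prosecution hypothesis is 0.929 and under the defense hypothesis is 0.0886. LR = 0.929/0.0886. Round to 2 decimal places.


Likelihood ratio calculation:
LR = P(E|Hp) / P(E|Hd)
LR = 0.929 / 0.0886
LR = 10.49

10.49


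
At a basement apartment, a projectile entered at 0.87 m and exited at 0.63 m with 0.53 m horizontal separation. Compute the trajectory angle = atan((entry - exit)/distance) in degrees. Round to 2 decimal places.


Bullet trajectory angle:
Height difference = 0.87 - 0.63 = 0.24 m
angle = atan(0.24 / 0.53)
angle = atan(0.45283)
angle = 24.36 degrees

24.36


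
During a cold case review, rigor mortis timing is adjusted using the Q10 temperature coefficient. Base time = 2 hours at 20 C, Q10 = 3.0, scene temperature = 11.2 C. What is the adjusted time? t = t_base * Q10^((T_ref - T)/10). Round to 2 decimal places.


Rigor mortis time adjustment:
Exponent = (T_ref - T_actual) / 10 = (20 - 11.2) / 10 = 0.88
Q10 factor = 3.0^0.88 = 2.62946
t_adjusted = 2 * 2.62946 = 5.26 hours

5.26


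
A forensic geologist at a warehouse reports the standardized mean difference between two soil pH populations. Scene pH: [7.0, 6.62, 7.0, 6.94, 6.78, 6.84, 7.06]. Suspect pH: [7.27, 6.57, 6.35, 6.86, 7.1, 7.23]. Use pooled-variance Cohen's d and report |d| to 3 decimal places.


Pooled-variance Cohen's d for soil pH comparison:
Scene mean = 48.24 / 7 = 6.891429
Suspect mean = 41.38 / 6 = 6.896667
Scene sample variance s_s^2 = 0.023848
Suspect sample variance s_c^2 = 0.139747
Pooled variance = ((n_s-1)*s_s^2 + (n_c-1)*s_c^2) / (n_s + n_c - 2) = 0.076529
Pooled SD = sqrt(0.076529) = 0.276639
Mean difference = -0.005238
|d| = |-0.005238| / 0.276639 = 0.019

0.019


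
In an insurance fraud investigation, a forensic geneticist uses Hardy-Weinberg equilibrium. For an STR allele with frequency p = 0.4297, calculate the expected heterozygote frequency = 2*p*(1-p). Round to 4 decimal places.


Hardy-Weinberg heterozygote frequency:
q = 1 - p = 1 - 0.4297 = 0.5703
2pq = 2 * 0.4297 * 0.5703 = 0.4901

0.4901


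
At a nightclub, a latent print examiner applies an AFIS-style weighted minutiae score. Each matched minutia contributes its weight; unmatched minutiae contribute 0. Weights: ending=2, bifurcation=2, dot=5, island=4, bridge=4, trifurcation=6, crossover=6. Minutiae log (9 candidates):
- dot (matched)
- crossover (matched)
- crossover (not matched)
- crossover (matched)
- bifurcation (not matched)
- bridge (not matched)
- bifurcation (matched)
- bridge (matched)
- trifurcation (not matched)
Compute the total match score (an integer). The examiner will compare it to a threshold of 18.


Weighted minutiae match score:
  dot: matched, +5 (running total 5)
  crossover: matched, +6 (running total 11)
  crossover: not matched, +0
  crossover: matched, +6 (running total 17)
  bifurcation: not matched, +0
  bridge: not matched, +0
  bifurcation: matched, +2 (running total 19)
  bridge: matched, +4 (running total 23)
  trifurcation: not matched, +0
Total score = 23
Threshold = 18; verdict = identification

23


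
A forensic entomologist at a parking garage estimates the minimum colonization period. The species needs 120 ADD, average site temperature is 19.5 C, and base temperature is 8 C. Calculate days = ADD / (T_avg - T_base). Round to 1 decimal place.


Insect development time:
Effective temperature = avg_temp - T_base = 19.5 - 8 = 11.5 C
Days = ADD / effective_temp = 120 / 11.5 = 10.4 days

10.4


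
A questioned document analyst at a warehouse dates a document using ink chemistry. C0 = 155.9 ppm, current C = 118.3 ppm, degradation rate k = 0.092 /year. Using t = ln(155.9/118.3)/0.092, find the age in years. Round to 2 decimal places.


Document age estimation:
C0/C = 155.9 / 118.3 = 1.317836
ln(C0/C) = 0.275991
t = 0.275991 / 0.092 = 3.00 years

3.00


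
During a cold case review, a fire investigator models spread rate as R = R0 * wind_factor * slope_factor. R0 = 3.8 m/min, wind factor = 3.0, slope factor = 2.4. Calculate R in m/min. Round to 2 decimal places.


Fire spread rate calculation:
R = R0 * wind_factor * slope_factor
= 3.8 * 3.0 * 2.4
= 11.4 * 2.4
= 27.36 m/min

27.36


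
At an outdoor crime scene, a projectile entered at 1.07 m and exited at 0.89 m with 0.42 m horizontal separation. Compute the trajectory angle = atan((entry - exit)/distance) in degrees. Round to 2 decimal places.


Bullet trajectory angle:
Height difference = 1.07 - 0.89 = 0.18 m
angle = atan(0.18 / 0.42)
angle = atan(0.428571)
angle = 23.20 degrees

23.20


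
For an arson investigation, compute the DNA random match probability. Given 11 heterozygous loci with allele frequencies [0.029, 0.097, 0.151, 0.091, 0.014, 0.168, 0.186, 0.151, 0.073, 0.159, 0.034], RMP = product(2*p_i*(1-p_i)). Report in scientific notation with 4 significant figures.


Computing RMP for 11 loci:
Locus 1: 2 * 0.029 * 0.971 = 0.056318
Locus 2: 2 * 0.097 * 0.903 = 0.175182
Locus 3: 2 * 0.151 * 0.849 = 0.256398
Locus 4: 2 * 0.091 * 0.909 = 0.165438
Locus 5: 2 * 0.014 * 0.986 = 0.027608
Locus 6: 2 * 0.168 * 0.832 = 0.279552
Locus 7: 2 * 0.186 * 0.814 = 0.302808
Locus 8: 2 * 0.151 * 0.849 = 0.256398
Locus 9: 2 * 0.073 * 0.927 = 0.135342
Locus 10: 2 * 0.159 * 0.841 = 0.267438
Locus 11: 2 * 0.034 * 0.966 = 0.065688
RMP = 5.962e-10

5.962e-10


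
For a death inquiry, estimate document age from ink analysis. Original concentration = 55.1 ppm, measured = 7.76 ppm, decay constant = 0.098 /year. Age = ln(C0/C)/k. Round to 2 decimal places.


Document age estimation:
C0/C = 55.1 / 7.76 = 7.100515
ln(C0/C) = 1.960167
t = 1.960167 / 0.098 = 20.00 years

20.00


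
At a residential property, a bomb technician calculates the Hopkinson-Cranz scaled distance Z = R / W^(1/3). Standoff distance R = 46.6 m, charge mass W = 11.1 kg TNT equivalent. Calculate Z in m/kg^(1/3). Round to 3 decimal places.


Scaled distance calculation:
W^(1/3) = 11.1^(1/3) = 2.230699
Z = R / W^(1/3) = 46.6 / 2.230699
Z = 20.890 m/kg^(1/3)

20.890


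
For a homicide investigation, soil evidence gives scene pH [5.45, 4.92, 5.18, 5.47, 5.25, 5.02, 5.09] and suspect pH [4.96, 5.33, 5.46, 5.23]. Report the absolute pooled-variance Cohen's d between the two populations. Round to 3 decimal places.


Pooled-variance Cohen's d for soil pH comparison:
Scene mean = 36.38 / 7 = 5.197143
Suspect mean = 20.98 / 4 = 5.245
Scene sample variance s_s^2 = 0.043524
Suspect sample variance s_c^2 = 0.044967
Pooled variance = ((n_s-1)*s_s^2 + (n_c-1)*s_c^2) / (n_s + n_c - 2) = 0.044005
Pooled SD = sqrt(0.044005) = 0.209774
Mean difference = -0.047857
|d| = |-0.047857| / 0.209774 = 0.228

0.228


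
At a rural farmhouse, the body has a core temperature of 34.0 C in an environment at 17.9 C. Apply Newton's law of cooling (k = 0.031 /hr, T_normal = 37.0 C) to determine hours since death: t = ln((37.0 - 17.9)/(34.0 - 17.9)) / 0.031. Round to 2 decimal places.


Using Newton's law of cooling:
t = ln((T_normal - T_ambient) / (T_body - T_ambient)) / k
T_normal - T_ambient = 19.1
T_body - T_ambient = 16.1
Ratio = 1.186335
ln(ratio) = 0.170869
t = 0.170869 / 0.031 = 5.51 hours

5.51


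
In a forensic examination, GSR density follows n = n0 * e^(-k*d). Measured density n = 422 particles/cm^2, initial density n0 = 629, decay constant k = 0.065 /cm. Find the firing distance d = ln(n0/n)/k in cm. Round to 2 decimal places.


GSR distance calculation:
n0/n = 629 / 422 = 1.490521
ln(n0/n) = 0.399126
d = 0.399126 / 0.065 = 6.14 cm

6.14


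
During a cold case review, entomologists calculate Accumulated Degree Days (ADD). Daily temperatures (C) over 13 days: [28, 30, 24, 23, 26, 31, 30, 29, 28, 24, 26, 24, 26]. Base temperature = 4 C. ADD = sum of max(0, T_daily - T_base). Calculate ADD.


Computing ADD day by day:
Day 1: max(0, 28 - 4) = 24
Day 2: max(0, 30 - 4) = 26
Day 3: max(0, 24 - 4) = 20
Day 4: max(0, 23 - 4) = 19
Day 5: max(0, 26 - 4) = 22
Day 6: max(0, 31 - 4) = 27
Day 7: max(0, 30 - 4) = 26
Day 8: max(0, 29 - 4) = 25
Day 9: max(0, 28 - 4) = 24
Day 10: max(0, 24 - 4) = 20
Day 11: max(0, 26 - 4) = 22
Day 12: max(0, 24 - 4) = 20
Day 13: max(0, 26 - 4) = 22
Total ADD = 297

297


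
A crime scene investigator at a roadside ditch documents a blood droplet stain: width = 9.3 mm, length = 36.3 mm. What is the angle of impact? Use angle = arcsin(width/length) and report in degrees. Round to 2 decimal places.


Blood spatter impact angle calculation:
width / length = 9.3 / 36.3 = 0.256198
angle = arcsin(0.256198)
angle = 14.84 degrees

14.84


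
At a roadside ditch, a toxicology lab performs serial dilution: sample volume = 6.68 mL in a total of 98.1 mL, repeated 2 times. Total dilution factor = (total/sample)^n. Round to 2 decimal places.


Dilution factor calculation:
Single dilution = V_total / V_sample = 98.1 / 6.68 ≈ 14.685629
Number of dilutions = 2
Total DF = (98.1 / 6.68)^2 (full precision, rounded at the end) = 215.67

215.67


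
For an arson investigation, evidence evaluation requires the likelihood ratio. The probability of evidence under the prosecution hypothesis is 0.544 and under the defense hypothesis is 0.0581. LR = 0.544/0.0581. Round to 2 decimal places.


Likelihood ratio calculation:
LR = P(E|Hp) / P(E|Hd)
LR = 0.544 / 0.0581
LR = 9.36

9.36


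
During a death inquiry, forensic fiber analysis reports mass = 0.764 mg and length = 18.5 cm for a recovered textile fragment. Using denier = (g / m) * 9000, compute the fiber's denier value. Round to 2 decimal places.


Denier calculation:
Mass in grams = 0.764 mg / 1000 = 0.000764 g
Length in meters = 18.5 cm / 100 = 0.185 m
Linear density = mass / length = 0.000764 / 0.185 = 0.00412973 g/m
Denier = (g/m) * 9000 = 0.00412973 * 9000 = 37.17

37.17


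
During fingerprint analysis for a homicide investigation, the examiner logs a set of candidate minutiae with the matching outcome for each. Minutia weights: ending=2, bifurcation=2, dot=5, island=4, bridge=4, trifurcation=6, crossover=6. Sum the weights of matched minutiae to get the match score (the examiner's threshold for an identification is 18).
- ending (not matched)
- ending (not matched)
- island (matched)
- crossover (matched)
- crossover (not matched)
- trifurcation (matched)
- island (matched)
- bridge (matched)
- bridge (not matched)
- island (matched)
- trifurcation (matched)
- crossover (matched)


Weighted minutiae match score:
  ending: not matched, +0
  ending: not matched, +0
  island: matched, +4 (running total 4)
  crossover: matched, +6 (running total 10)
  crossover: not matched, +0
  trifurcation: matched, +6 (running total 16)
  island: matched, +4 (running total 20)
  bridge: matched, +4 (running total 24)
  bridge: not matched, +0
  island: matched, +4 (running total 28)
  trifurcation: matched, +6 (running total 34)
  crossover: matched, +6 (running total 40)
Total score = 40
Threshold = 18; verdict = identification

40


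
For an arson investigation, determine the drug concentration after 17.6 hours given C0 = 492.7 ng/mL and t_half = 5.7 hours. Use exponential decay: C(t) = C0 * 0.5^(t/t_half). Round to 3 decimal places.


Drug concentration decay:
Number of half-lives = t / t_half = 17.6 / 5.7 = 3.087719
Decay factor = 0.5^3.087719 = 0.11762617
C(t) = 492.7 * 0.11762617 = 57.954 ng/mL

57.954


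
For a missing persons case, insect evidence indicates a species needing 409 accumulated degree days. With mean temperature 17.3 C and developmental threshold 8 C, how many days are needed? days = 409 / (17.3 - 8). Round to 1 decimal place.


Insect development time:
Effective temperature = avg_temp - T_base = 17.3 - 8 = 9.3 C
Days = ADD / effective_temp = 409 / 9.3 = 44.0 days

44.0


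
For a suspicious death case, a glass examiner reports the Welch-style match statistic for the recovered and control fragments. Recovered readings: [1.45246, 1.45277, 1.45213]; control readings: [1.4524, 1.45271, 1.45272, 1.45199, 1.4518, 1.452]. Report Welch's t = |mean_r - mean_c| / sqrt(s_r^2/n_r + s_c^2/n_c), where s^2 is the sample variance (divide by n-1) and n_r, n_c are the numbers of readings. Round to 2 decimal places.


Welch's t-criterion for glass RI comparison:
Recovered mean = sum / n_r = 4.35736 / 3 = 1.4524533
Control mean = sum / n_c = 8.71362 / 6 = 1.45227
Recovered sample variance s_r^2 = 1.02433e-07
Control sample variance s_c^2 = 1.5704e-07
Welch SE (unpooled) = sqrt(s_r^2/n_r + s_c^2/n_c) = sqrt(3.41444e-08 + 2.61733e-08) = sqrt(6.03177e-08) = 0.000245597
|mean_r - mean_c| = 0.000183333
t = 0.000183333 / 0.000245597 = 0.75

0.75


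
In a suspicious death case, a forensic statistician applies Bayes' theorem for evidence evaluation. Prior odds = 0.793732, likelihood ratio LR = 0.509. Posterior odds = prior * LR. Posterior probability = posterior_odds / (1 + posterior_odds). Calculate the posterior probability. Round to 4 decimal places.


Bayesian evidence evaluation:
Posterior odds = prior_odds * LR = 0.793732 * 0.509 = 0.4040096
Posterior probability = posterior_odds / (1 + posterior_odds)
= 0.4040096 / (1 + 0.4040096)
= 0.4040096 / 1.4040096
= 0.2878

0.2878


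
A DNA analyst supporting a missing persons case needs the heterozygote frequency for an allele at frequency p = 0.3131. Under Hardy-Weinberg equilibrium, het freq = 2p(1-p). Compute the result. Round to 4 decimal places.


Hardy-Weinberg heterozygote frequency:
q = 1 - p = 1 - 0.3131 = 0.6869
2pq = 2 * 0.3131 * 0.6869 = 0.4301

0.4301


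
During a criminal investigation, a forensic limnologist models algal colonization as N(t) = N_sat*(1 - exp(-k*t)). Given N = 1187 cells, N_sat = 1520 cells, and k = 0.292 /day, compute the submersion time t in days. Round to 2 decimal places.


PMSI from diatom colonization curve:
N / N_sat = 1187 / 1520 = 0.780921
1 - N/N_sat = 0.219079
ln(1 - N/N_sat) = -1.518323
t = -ln(1 - N/N_sat) / k = -(-1.518323) / 0.292 = 5.20 days

5.20


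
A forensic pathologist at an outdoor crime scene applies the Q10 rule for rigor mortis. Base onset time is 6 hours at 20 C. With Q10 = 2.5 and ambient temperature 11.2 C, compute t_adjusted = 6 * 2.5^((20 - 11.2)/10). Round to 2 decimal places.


Rigor mortis time adjustment:
Exponent = (T_ref - T_actual) / 10 = (20 - 11.2) / 10 = 0.88
Q10 factor = 2.5^0.88 = 2.23969
t_adjusted = 6 * 2.23969 = 13.44 hours

13.44


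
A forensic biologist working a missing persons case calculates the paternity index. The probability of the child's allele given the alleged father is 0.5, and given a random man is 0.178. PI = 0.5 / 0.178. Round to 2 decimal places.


Paternity Index calculation:
PI = P(allele|father) / P(allele|random)
PI = 0.5 / 0.178
PI = 2.81

2.81


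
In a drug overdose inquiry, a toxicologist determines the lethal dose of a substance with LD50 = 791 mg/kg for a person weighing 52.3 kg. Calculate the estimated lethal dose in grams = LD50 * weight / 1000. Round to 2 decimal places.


Lethal dose calculation:
Lethal dose = LD50 * body_weight / 1000
= 791 * 52.3 / 1000
= 41369.3 / 1000
= 41.37 g

41.37


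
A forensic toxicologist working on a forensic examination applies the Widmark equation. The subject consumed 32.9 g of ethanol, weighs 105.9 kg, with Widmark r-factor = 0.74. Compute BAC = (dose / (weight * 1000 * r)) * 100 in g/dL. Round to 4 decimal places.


Applying the Widmark formula:
BAC = (dose_g / (body_wt * 1000 * r)) * 100
Denominator = 105.9 * 1000 * 0.74 = 78366
BAC = (32.9 / 78366) * 100
BAC = 0.0420 g/dL

0.0420


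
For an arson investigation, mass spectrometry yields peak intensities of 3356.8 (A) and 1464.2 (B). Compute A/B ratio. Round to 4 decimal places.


Spectral peak ratio:
Peak A = 3356.8 counts
Peak B = 1464.2 counts
Ratio = 3356.8 / 1464.2 = 2.2926

2.2926


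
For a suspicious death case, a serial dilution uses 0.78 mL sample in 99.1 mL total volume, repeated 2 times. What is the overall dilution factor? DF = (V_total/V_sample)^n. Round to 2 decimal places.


Dilution factor calculation:
Single dilution = V_total / V_sample = 99.1 / 0.78 ≈ 127.051282
Number of dilutions = 2
Total DF = (99.1 / 0.78)^2 (full precision, rounded at the end) = 16142.03

16142.03


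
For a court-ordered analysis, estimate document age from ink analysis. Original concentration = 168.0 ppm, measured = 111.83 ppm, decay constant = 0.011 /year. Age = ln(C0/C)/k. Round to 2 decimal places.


Document age estimation:
C0/C = 168.0 / 111.83 = 1.50228
ln(C0/C) = 0.406984
t = 0.406984 / 0.011 = 37.00 years

37.00


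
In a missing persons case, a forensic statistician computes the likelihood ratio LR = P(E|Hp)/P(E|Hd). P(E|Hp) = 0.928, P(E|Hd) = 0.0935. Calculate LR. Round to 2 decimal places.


Likelihood ratio calculation:
LR = P(E|Hp) / P(E|Hd)
LR = 0.928 / 0.0935
LR = 9.93

9.93


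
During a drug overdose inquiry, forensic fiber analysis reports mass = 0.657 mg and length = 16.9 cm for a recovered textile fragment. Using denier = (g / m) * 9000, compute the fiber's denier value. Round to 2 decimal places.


Denier calculation:
Mass in grams = 0.657 mg / 1000 = 0.000657 g
Length in meters = 16.9 cm / 100 = 0.169 m
Linear density = mass / length = 0.000657 / 0.169 = 0.00388757 g/m
Denier = (g/m) * 9000 = 0.00388757 * 9000 = 34.99

34.99


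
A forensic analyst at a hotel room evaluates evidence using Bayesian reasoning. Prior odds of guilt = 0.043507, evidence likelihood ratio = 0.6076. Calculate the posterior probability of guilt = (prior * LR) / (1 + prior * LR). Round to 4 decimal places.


Bayesian evidence evaluation:
Posterior odds = prior_odds * LR = 0.043507 * 0.6076 = 0.02643485
Posterior probability = posterior_odds / (1 + posterior_odds)
= 0.02643485 / (1 + 0.02643485)
= 0.02643485 / 1.02643485
= 0.0258

0.0258


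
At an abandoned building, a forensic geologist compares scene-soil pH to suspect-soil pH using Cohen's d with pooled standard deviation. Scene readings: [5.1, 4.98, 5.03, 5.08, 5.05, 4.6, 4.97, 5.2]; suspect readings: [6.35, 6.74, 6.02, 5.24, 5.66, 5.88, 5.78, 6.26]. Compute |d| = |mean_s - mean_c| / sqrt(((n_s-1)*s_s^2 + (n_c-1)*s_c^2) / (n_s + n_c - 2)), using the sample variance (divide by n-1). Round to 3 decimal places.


Pooled-variance Cohen's d for soil pH comparison:
Scene mean = 40.01 / 8 = 5.00125
Suspect mean = 47.93 / 8 = 5.99125
Scene sample variance s_s^2 = 0.031584
Suspect sample variance s_c^2 = 0.213355
Pooled variance = ((n_s-1)*s_s^2 + (n_c-1)*s_c^2) / (n_s + n_c - 2) = 0.12247
Pooled SD = sqrt(0.12247) = 0.349957
Mean difference = -0.99
|d| = |-0.99| / 0.349957 = 2.829

2.829


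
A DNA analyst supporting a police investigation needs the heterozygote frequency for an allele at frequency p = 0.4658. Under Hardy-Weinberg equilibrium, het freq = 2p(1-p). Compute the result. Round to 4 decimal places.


Hardy-Weinberg heterozygote frequency:
q = 1 - p = 1 - 0.4658 = 0.5342
2pq = 2 * 0.4658 * 0.5342 = 0.4977

0.4977


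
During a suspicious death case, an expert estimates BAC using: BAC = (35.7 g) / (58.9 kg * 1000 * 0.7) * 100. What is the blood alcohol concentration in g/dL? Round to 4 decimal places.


Applying the Widmark formula:
BAC = (dose_g / (body_wt * 1000 * r)) * 100
Denominator = 58.9 * 1000 * 0.7 = 41230
BAC = (35.7 / 41230) * 100
BAC = 0.0866 g/dL

0.0866


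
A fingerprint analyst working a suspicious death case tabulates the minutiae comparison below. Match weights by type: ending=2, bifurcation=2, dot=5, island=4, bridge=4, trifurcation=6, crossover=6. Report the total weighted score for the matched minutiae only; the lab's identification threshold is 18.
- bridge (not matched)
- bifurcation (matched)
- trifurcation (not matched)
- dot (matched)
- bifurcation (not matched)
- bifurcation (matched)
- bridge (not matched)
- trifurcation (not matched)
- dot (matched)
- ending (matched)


Weighted minutiae match score:
  bridge: not matched, +0
  bifurcation: matched, +2 (running total 2)
  trifurcation: not matched, +0
  dot: matched, +5 (running total 7)
  bifurcation: not matched, +0
  bifurcation: matched, +2 (running total 9)
  bridge: not matched, +0
  trifurcation: not matched, +0
  dot: matched, +5 (running total 14)
  ending: matched, +2 (running total 16)
Total score = 16
Threshold = 18; verdict = inconclusive

16


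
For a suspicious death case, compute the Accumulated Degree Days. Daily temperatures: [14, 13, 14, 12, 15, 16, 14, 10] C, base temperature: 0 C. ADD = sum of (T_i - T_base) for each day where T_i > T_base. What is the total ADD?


Computing ADD day by day:
Day 1: max(0, 14 - 0) = 14
Day 2: max(0, 13 - 0) = 13
Day 3: max(0, 14 - 0) = 14
Day 4: max(0, 12 - 0) = 12
Day 5: max(0, 15 - 0) = 15
Day 6: max(0, 16 - 0) = 16
Day 7: max(0, 14 - 0) = 14
Day 8: max(0, 10 - 0) = 10
Total ADD = 108

108


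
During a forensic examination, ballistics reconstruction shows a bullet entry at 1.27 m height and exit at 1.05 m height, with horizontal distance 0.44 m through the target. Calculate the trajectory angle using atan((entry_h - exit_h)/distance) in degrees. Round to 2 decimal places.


Bullet trajectory angle:
Height difference = 1.27 - 1.05 = 0.22 m
angle = atan(0.22 / 0.44)
angle = atan(0.5)
angle = 26.57 degrees

26.57


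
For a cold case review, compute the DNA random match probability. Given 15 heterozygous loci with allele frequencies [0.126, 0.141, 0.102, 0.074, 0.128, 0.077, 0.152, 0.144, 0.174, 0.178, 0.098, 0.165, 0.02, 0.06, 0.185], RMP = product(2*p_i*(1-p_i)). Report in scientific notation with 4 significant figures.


Computing RMP for 15 loci:
Locus 1: 2 * 0.126 * 0.874 = 0.220248
Locus 2: 2 * 0.141 * 0.859 = 0.242238
Locus 3: 2 * 0.102 * 0.898 = 0.183192
Locus 4: 2 * 0.074 * 0.926 = 0.137048
Locus 5: 2 * 0.128 * 0.872 = 0.223232
Locus 6: 2 * 0.077 * 0.923 = 0.142142
Locus 7: 2 * 0.152 * 0.848 = 0.257792
Locus 8: 2 * 0.144 * 0.856 = 0.246528
Locus 9: 2 * 0.174 * 0.826 = 0.287448
Locus 10: 2 * 0.178 * 0.822 = 0.292632
Locus 11: 2 * 0.098 * 0.902 = 0.176792
Locus 12: 2 * 0.165 * 0.835 = 0.27555
Locus 13: 2 * 0.02 * 0.98 = 0.0392
Locus 14: 2 * 0.06 * 0.94 = 0.1128
Locus 15: 2 * 0.185 * 0.815 = 0.30155
RMP = 1.476e-11

1.476e-11


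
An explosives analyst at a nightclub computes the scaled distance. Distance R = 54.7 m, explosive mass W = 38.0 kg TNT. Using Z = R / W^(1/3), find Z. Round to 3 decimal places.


Scaled distance calculation:
W^(1/3) = 38.0^(1/3) = 3.361975
Z = R / W^(1/3) = 54.7 / 3.361975
Z = 16.270 m/kg^(1/3)

16.270


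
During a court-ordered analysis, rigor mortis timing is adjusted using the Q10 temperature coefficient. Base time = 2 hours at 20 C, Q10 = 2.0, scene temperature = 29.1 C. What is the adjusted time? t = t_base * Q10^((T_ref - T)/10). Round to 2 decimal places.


Rigor mortis time adjustment:
Exponent = (T_ref - T_actual) / 10 = (20 - 29.1) / 10 = -0.91
Q10 factor = 2.0^-0.91 = 0.53219
t_adjusted = 2 * 0.53219 = 1.06 hours

1.06


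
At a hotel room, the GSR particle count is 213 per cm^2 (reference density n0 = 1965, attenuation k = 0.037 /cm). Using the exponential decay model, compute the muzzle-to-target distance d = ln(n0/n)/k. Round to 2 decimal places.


GSR distance calculation:
n0/n = 1965 / 213 = 9.225352
ln(n0/n) = 2.221955
d = 2.221955 / 0.037 = 60.05 cm

60.05


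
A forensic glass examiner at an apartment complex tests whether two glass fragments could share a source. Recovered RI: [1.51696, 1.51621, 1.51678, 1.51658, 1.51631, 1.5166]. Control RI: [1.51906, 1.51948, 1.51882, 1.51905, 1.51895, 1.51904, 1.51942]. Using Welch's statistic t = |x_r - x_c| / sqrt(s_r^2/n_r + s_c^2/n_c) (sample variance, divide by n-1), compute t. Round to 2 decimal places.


Welch's t-criterion for glass RI comparison:
Recovered mean = sum / n_r = 9.09944 / 6 = 1.5165733
Control mean = sum / n_c = 10.63382 / 7 = 1.5191171
Recovered sample variance s_r^2 = 7.88667e-08
Control sample variance s_c^2 = 5.88905e-08
Welch SE (unpooled) = sqrt(s_r^2/n_r + s_c^2/n_c) = sqrt(1.31444e-08 + 8.41293e-09) = sqrt(2.15573e-08) = 0.000146824
|mean_r - mean_c| = 0.00254381
t = 0.00254381 / 0.000146824 = 17.33

17.33


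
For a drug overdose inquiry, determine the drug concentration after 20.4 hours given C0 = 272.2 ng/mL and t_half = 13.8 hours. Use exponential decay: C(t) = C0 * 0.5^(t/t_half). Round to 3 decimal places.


Drug concentration decay:
Number of half-lives = t / t_half = 20.4 / 13.8 = 1.478261
Decay factor = 0.5^1.478261 = 0.35892119
C(t) = 272.2 * 0.35892119 = 97.698 ng/mL

97.698


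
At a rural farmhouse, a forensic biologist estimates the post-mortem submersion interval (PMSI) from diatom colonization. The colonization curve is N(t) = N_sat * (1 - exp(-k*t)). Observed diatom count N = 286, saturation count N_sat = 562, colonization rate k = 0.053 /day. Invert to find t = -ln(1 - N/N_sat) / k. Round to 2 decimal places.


PMSI from diatom colonization curve:
N / N_sat = 286 / 562 = 0.508897
1 - N/N_sat = 0.491103
ln(1 - N/N_sat) = -0.711101
t = -ln(1 - N/N_sat) / k = -(-0.711101) / 0.053 = 13.42 days

13.42


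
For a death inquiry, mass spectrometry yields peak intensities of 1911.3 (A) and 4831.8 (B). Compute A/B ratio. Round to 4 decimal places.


Spectral peak ratio:
Peak A = 1911.3 counts
Peak B = 4831.8 counts
Ratio = 1911.3 / 4831.8 = 0.3956

0.3956


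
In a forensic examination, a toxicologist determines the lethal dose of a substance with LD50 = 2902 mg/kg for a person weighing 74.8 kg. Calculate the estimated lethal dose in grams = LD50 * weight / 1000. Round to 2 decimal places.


Lethal dose calculation:
Lethal dose = LD50 * body_weight / 1000
= 2902 * 74.8 / 1000
= 217069.6 / 1000
= 217.07 g

217.07


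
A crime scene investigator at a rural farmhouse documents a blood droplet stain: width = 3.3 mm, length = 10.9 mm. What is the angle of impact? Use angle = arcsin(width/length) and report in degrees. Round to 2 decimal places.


Blood spatter impact angle calculation:
width / length = 3.3 / 10.9 = 0.302752
angle = arcsin(0.302752)
angle = 17.62 degrees

17.62


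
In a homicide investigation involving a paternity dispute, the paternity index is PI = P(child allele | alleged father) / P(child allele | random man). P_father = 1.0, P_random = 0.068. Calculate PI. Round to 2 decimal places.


Paternity Index calculation:
PI = P(allele|father) / P(allele|random)
PI = 1.0 / 0.068
PI = 14.71

14.71


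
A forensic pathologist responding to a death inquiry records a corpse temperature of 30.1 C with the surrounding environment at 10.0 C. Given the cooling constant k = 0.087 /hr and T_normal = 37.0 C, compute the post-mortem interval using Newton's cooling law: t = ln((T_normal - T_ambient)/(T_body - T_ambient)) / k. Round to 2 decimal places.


Using Newton's law of cooling:
t = ln((T_normal - T_ambient) / (T_body - T_ambient)) / k
T_normal - T_ambient = 27.0
T_body - T_ambient = 20.1
Ratio = 1.343284
ln(ratio) = 0.295117
t = 0.295117 / 0.087 = 3.39 hours

3.39
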